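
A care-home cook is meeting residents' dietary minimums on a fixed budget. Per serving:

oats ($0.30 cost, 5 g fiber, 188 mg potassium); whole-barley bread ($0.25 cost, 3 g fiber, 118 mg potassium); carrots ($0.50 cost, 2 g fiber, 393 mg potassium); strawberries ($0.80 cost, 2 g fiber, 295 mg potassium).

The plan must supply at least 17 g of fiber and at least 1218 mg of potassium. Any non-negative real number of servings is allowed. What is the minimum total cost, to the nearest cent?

$1.71

With two linear requirements the optimum uses one or two foods; enumerate the corners.
oats only: max(17/5, 1218/188) = 6.479 servings → $1.94.
whole-barley bread only: max(17/3, 1218/118) = 10.32 servings → $2.58.
carrots only: max(17/2, 1218/393) = 8.5 servings → $4.25.
strawberries only: max(17/2, 1218/295) = 8.5 servings → $6.80.
oats + whole-barley bread: the both-tight solution has a negative serving — not a feasible corner.
oats + carrots with both tight: 2.671 servings and 1.821 servings → $1.71.
oats + strawberries with both tight: 2.347 servings and 2.633 servings → $2.81.
whole-barley bread + carrots with both tight: 4.502 servings and 1.748 servings → $2.00.
whole-barley bread + strawberries with both tight: 3.974 servings and 2.539 servings → $3.02.
carrots + strawberries: the both-tight solution has a negative serving — not a feasible corner.
So the least-cost plan costs $1.71.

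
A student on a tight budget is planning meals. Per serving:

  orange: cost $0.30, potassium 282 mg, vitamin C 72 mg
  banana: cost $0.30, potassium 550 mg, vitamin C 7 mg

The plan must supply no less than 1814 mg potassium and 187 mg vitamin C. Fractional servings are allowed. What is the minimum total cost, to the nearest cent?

$1.34

A basic optimal solution has at most two foods positive. Try each food alone and each pair with both targets met exactly.
orange only: max(1814/282, 187/72) = 6.433 servings → $1.93.
banana only: max(1814/550, 187/7) = 26.71 servings → $8.01.
orange + banana with both tight: 2.396 servings and 2.07 servings → $1.34.
The minimum over all feasible corners is $1.34.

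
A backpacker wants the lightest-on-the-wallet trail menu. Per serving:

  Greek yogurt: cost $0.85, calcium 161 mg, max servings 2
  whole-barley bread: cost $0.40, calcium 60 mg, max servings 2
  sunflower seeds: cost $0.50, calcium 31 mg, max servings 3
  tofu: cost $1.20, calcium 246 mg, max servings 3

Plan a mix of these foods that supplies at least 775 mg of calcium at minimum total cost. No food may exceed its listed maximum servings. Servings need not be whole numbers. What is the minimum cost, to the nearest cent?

Cost per mg of calcium: tofu $0.0049, Greek yogurt $0.0053, whole-barley bread $0.0067, sunflower seeds $0.0161.
Take 3 servings of tofu: +738.0 mg calcium for $3.60 (total $3.60, still need 37.0 mg).
Take 0.2298 servings of Greek yogurt: +37.0 mg calcium for $0.20 (total $3.80, still need 0.0 mg).
Greedy by cheapest-per-mg is optimal for a single linear constraint, so the minimum cost is $3.80.

$3.80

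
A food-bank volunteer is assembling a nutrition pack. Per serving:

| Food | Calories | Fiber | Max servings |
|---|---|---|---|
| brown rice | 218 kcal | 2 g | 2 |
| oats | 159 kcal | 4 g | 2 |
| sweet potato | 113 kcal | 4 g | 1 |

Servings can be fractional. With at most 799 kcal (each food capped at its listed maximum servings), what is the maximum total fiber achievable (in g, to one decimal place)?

Fiber per kcal: sweet potato 0.0354, oats 0.02516, brown rice 0.009174.
Take 1 serving of sweet potato: uses 113 kcal, +4.0 g fiber (running total 4.0 g).
Take 2 servings of oats: uses 318 kcal, +8.0 g fiber (running total 12.0 g).
Take 1.688 servings of brown rice: uses 368 kcal, +3.4 g fiber (running total 15.4 g).
Greedy by best ratio exhausts the calories allowance optimally: 15.4 g.

15.4 g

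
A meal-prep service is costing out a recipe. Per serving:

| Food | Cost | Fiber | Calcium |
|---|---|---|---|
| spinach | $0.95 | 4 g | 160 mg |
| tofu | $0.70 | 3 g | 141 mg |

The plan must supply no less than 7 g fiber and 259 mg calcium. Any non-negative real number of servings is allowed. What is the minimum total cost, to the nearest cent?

Two binding constraints pin down two serving amounts, so the optimal mix uses at most two foods. The candidates are each food alone (scaled to the tighter of fiber/calcium) and each pair with both constraints tight.
spinach only: max(7/4, 259/160) = 1.75 servings → $1.66.
tofu only: max(7/3, 259/141) = 2.333 servings → $1.63.
spinach + tofu: intersection lies outside the first quadrant.
So the least-cost plan costs $1.63.

$1.63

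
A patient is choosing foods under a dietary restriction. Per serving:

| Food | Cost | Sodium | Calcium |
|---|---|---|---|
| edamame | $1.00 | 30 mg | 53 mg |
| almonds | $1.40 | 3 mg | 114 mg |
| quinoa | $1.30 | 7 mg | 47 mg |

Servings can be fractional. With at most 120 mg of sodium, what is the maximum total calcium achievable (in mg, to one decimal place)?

Calcium per mg sodium: almonds 38, quinoa 6.714, edamame 1.767.
With no serving limits, spend the whole sodium allowance on almonds: 120 mg / 3 mg × 114 mg = 4560.0 mg.

4560.0 mg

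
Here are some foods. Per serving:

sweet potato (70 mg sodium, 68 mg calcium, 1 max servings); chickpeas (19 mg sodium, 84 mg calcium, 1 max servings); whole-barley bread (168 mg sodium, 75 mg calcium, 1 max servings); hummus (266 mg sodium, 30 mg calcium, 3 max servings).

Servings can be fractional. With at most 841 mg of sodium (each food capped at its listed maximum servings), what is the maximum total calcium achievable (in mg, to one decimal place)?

292.9 mg

Calcium per mg sodium: chickpeas 4.421, sweet potato 0.9714, whole-barley bread 0.4464, hummus 0.1128.
Take 1 serving of chickpeas: uses 19 mg sodium, +84.0 mg calcium (running total 84.0 mg).
Take 1 serving of sweet potato: uses 70 mg sodium, +68.0 mg calcium (running total 152.0 mg).
Take 1 serving of whole-barley bread: uses 168 mg sodium, +75.0 mg calcium (running total 227.0 mg).
Take 2.195 servings of hummus: uses 584 mg sodium, +65.9 mg calcium (running total 292.9 mg).
Greedy by best ratio exhausts the sodium allowance optimally: 292.9 mg.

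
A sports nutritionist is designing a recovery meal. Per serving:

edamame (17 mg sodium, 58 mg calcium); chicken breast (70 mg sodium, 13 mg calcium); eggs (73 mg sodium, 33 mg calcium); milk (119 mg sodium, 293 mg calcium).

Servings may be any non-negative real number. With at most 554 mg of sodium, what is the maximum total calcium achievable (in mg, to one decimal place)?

1890.1 mg

Calcium per mg sodium: edamame 3.412, milk 2.462, eggs 0.4521, chicken breast 0.1857.
With no serving limits, spend the whole sodium allowance on edamame: 554 mg / 17 mg × 58 mg = 1890.1 mg.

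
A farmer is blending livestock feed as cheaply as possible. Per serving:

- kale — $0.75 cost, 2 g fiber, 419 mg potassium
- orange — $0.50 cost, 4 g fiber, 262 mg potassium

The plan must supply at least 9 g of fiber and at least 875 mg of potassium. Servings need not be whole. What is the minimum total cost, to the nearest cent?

$1.62

This is a tiny linear program; its minimum lies at a vertex of the feasible set. List the vertices and price them.
kale only: max(9/2, 875/419) = 4.5 servings → $3.38.
orange only: max(9/4, 875/262) = 3.34 servings → $1.67.
kale + orange with both tight: 0.9913 servings and 1.754 servings → $1.62.
Cheapest feasible corner: $1.62.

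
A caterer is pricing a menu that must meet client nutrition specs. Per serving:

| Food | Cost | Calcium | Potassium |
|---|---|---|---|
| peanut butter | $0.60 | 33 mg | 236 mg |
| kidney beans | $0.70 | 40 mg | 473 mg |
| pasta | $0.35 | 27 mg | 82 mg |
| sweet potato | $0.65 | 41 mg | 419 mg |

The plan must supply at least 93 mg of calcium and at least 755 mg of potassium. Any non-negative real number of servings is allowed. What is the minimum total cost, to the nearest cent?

A basic optimal solution has at most two foods positive. Try each food alone and each pair with both targets met exactly.
peanut butter only: max(93/33, 755/236) = 3.199 servings → $1.92.
kidney beans only: max(93/40, 755/473) = 2.325 servings → $1.63.
pasta only: max(93/27, 755/82) = 9.207 servings → $3.22.
sweet potato only: max(93/41, 755/419) = 2.268 servings → $1.47.
peanut butter + kidney beans with both tight: 2.235 servings and 0.481 servings → $1.68.
peanut butter + pasta with both targets exact would need a negative amount; discard.
peanut butter + sweet potato with both tight: 1.93 servings and 0.7148 servings → $1.62.
kidney beans + pasta with both tight: 1.344 servings and 1.453 servings → $1.45.
kidney beans + sweet potato: the both-tight solution has a negative serving — not a feasible corner.
pasta + sweet potato with both tight: 1.008 servings and 1.605 servings → $1.40.
Cheapest feasible corner: $1.40.

$1.40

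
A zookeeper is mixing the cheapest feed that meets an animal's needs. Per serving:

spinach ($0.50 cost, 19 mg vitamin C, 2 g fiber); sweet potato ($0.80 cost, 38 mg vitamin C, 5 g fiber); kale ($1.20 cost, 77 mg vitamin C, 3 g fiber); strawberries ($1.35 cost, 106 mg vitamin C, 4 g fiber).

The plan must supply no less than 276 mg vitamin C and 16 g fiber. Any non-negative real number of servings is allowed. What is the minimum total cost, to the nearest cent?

For a min-cost LP with two ≥-constraints, a basic feasible solution has at most two positive variables.
spinach only: max(276/19, 16/2) = 14.53 servings → $7.26.
sweet potato only: max(276/38, 16/5) = 7.263 servings → $5.81.
kale only: max(276/77, 16/3) = 5.333 servings → $6.40.
strawberries only: max(276/106, 16/4) = 4 servings → $5.40.
spinach + sweet potato: intersection lies outside the first quadrant.
spinach + kale with both tight: 4.165 servings and 2.557 servings → $5.15.
spinach + strawberries with both tight: 4.353 servings and 1.824 servings → $4.64.
sweet potato + kale with both tight: 1.491 servings and 2.849 servings → $4.61.
sweet potato + strawberries with both tight: 1.566 servings and 2.042 servings → $4.01.
kale + strawberries with both targets exact would need a negative amount; discard.
The minimum over all feasible corners is $4.01.

$4.01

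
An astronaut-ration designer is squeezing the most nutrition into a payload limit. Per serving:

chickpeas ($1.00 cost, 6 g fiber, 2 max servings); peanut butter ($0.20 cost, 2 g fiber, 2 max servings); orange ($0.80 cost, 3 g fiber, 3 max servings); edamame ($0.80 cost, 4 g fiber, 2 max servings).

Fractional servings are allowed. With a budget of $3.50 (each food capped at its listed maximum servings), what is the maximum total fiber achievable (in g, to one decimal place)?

21.5 g

Fiber per dollar: peanut butter 10, chickpeas 6, edamame 5, orange 3.75.
Take 2 servings of peanut butter: spends $0.40, +4.0 g fiber (running total 4.0 g).
Take 2 servings of chickpeas: spends $2.00, +12.0 g fiber (running total 16.0 g).
Take 1.375 servings of edamame: spends $1.10, +5.5 g fiber (running total 21.5 g).
Greedy by best ratio exhausts the cost allowance optimally: 21.5 g.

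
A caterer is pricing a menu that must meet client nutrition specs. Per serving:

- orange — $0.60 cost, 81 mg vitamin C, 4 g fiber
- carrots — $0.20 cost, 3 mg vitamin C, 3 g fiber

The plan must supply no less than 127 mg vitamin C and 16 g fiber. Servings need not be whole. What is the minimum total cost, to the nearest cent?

$1.55

Two binding constraints pin down two serving amounts, so the optimal mix uses at most two foods. The candidates are each food alone (scaled to the tighter of vitamin C/fiber) and each pair with both constraints tight.
orange only: max(127/81, 16/4) = 4 servings → $2.40.
carrots only: max(127/3, 16/3) = 42.33 servings → $8.47.
orange + carrots with both tight: 1.442 servings and 3.411 servings → $1.55.
So the least-cost plan costs $1.55.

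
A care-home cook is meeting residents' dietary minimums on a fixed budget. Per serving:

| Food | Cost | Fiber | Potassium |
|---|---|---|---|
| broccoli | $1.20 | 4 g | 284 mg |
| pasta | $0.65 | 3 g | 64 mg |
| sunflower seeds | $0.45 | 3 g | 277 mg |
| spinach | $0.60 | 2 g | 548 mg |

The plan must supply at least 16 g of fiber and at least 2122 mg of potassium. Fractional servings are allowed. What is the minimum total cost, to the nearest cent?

broccoli only: max(16/4, 2122/284) = 7.472 servings → $8.97.
pasta only: max(16/3, 2122/64) = 33.16 servings → $21.55.
sunflower seeds only: max(16/3, 2122/277) = 7.661 servings → $3.45.
spinach only: max(16/2, 2122/548) = 8 servings → $4.80.
broccoli + pasta: the both-tight solution has a negative serving — not a feasible corner.
broccoli + sunflower seeds with both targets exact would need a negative amount; discard.
broccoli + spinach with both tight: 2.786 servings and 2.429 servings → $4.80.
pasta + sunflower seeds with both targets exact would need a negative amount; discard.
pasta + spinach with both tight: 2.984 servings and 3.524 servings → $4.05.
sunflower seeds + spinach with both tight: 4.15 servings and 1.774 servings → $2.93.
The minimum over all feasible corners is $2.93.

$2.93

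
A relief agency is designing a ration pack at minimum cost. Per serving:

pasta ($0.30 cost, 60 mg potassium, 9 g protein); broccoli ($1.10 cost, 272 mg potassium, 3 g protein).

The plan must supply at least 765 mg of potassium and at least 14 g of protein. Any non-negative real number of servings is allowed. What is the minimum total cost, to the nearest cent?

$3.13

pasta only: max(765/60, 14/9) = 12.75 servings → $3.83.
broccoli only: max(765/272, 14/3) = 4.667 servings → $5.13.
pasta + broccoli with both tight: 0.6671 servings and 2.665 servings → $3.13.
So the least-cost plan costs $3.13.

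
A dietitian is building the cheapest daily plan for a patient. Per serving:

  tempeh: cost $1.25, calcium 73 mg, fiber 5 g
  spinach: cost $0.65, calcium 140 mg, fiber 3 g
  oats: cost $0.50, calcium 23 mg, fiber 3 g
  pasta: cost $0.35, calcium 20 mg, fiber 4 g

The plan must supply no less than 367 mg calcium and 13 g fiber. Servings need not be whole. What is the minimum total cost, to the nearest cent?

At the optimum either one food covers both requirements or two foods hit both targets exactly; no other combination can be cheaper.
tempeh only: max(367/73, 13/5) = 5.027 servings → $6.28.
spinach only: max(367/140, 13/3) = 4.333 servings → $2.82.
oats only: max(367/23, 13/3) = 15.96 servings → $7.98.
pasta only: max(367/20, 13/4) = 18.35 servings → $6.42.
tempeh + spinach with both tight: 1.495 servings and 1.842 servings → $3.07.
tempeh + oats: the both-tight solution has a negative serving — not a feasible corner.
tempeh + pasta with both targets exact would need a negative amount; discard.
spinach + oats with both tight: 2.285 servings and 2.048 servings → $2.51.
spinach + pasta with both tight: 2.416 servings and 1.438 servings → $2.07.
oats + pasta: the both-tight solution has a negative serving — not a feasible corner.
The minimum over all feasible corners is $2.07.

$2.07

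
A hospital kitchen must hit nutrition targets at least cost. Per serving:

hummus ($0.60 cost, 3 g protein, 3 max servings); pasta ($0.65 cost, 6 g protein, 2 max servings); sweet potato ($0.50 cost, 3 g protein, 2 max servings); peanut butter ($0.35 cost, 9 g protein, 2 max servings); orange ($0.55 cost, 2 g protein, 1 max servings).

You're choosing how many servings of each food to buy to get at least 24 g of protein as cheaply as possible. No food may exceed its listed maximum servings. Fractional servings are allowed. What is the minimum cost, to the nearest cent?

Cost per g of protein: peanut butter $0.0389, pasta $0.1083, sweet potato $0.1667, hummus $0.2000, orange $0.2750.
Take 2 servings of peanut butter: +18.0 g protein for $0.70 (total $0.70, still need 6.0 g).
Take 1 serving of pasta: +6.0 g protein for $0.65 (total $1.35, still need 0.0 g).
Filling from the cheapest source first is optimal under one linear minimum: $1.35.

$1.35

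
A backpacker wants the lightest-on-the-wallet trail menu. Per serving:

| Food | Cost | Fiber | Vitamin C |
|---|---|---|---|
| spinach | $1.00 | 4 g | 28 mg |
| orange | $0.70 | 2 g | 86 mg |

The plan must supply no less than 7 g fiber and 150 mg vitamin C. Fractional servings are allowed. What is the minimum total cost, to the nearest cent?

At the optimum either one food covers both requirements or two foods hit both targets exactly; no other combination can be cheaper.
spinach only: max(7/4, 150/28) = 5.357 servings → $5.36.
orange only: max(7/2, 150/86) = 3.5 servings → $2.45.
spinach + orange with both tight: 1.049 servings and 1.403 servings → $2.03.
The minimum over all feasible corners is $2.03.

$2.03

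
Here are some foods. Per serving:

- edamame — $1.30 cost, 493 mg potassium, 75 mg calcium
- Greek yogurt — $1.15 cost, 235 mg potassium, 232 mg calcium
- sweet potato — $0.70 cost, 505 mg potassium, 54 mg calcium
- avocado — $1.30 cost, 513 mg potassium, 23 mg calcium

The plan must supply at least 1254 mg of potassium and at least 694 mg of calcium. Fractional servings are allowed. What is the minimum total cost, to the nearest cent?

An LP optimum is at a vertex; with two nutrient constraints at most two foods are used. Check each candidate.
edamame only: max(1254/493, 694/75) = 9.253 servings → $12.03.
Greek yogurt only: max(1254/235, 694/232) = 5.336 servings → $6.14.
sweet potato only: max(1254/505, 694/54) = 12.85 servings → $9.00.
avocado only: max(1254/513, 694/23) = 30.17 servings → $39.23.
edamame + Greek yogurt with both tight: 1.321 servings and 2.564 servings → $4.67.
edamame + sweet potato: intersection lies outside the first quadrant.
edamame + avocado: intersection lies outside the first quadrant.
Greek yogurt + sweet potato with both tight: 2.707 servings and 1.224 servings → $3.97.
Greek yogurt + avocado with both tight: 2.88 servings and 1.125 servings → $4.77.
sweet potato + avocado with both targets exact would need a negative amount; discard.
So the least-cost plan costs $3.97.

$3.97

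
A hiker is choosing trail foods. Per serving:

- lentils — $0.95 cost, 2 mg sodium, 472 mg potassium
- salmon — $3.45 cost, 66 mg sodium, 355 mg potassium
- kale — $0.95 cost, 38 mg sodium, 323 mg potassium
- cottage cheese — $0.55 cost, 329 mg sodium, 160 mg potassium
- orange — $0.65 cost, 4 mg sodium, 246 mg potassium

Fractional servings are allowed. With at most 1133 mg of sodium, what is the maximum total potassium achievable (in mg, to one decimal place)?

267388.0 mg

Potassium per mg sodium: lentils 236, orange 61.5, kale 8.5, salmon 5.379, cottage cheese 0.4863.
With no serving limits, spend the whole sodium allowance on lentils: 1133 mg / 2 mg × 472 mg = 267388.0 mg.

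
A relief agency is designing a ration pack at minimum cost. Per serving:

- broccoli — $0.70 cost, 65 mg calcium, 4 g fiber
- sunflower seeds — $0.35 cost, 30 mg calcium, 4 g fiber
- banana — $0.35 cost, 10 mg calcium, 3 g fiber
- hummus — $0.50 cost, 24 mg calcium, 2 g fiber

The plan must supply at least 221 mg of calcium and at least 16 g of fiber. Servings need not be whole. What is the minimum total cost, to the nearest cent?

For a min-cost LP with two ≥-constraints, a basic feasible solution has at most two positive variables.
broccoli only: max(221/65, 16/4) = 4 servings → $2.80.
sunflower seeds only: max(221/30, 16/4) = 7.367 servings → $2.58.
banana only: max(221/10, 16/3) = 22.1 servings → $7.74.
hummus only: max(221/24, 16/2) = 9.208 servings → $4.60.
broccoli + sunflower seeds with both tight: 2.886 servings and 1.114 servings → $2.41.
broccoli + banana with both tight: 3.245 servings and 1.006 servings → $2.62.
broccoli + hummus with both tight: 1.706 servings and 4.588 servings → $3.49.
sunflower seeds + banana: intersection lies outside the first quadrant.
sunflower seeds + hummus with both targets exact would need a negative amount; discard.
banana + hummus with both targets exact would need a negative amount; discard.
The minimum over all feasible corners is $2.41.

$2.41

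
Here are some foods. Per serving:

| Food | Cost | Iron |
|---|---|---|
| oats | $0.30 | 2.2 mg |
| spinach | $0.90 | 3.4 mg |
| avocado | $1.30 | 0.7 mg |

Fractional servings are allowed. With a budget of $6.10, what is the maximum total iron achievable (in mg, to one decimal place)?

44.7 mg

Iron per dollar: oats 7.333, spinach 3.778, avocado 0.5385.
With no serving limits, spend the whole cost allowance on oats: $6.10 / $0.30 × 2.2 mg = 44.7 mg.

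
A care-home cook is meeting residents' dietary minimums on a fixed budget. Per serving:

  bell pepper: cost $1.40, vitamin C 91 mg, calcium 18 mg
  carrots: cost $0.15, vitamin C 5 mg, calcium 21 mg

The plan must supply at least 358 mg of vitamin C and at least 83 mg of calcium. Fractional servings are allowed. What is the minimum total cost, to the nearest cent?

At the optimum either one food covers both requirements or two foods hit both targets exactly; no other combination can be cheaper.
bell pepper only: max(358/91, 83/18) = 4.611 servings → $6.46.
carrots only: max(358/5, 83/21) = 71.6 servings → $10.74.
bell pepper + carrots with both tight: 3.901 servings and 0.609 servings → $5.55.
Cheapest feasible corner: $5.55.

$5.55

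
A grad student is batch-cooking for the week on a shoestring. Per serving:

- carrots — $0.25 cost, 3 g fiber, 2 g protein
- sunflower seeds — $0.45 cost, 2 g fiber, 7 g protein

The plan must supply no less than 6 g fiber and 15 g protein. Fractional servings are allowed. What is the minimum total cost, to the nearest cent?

$1.05

At the optimum either one food covers both requirements or two foods hit both targets exactly; no other combination can be cheaper.
carrots only: max(6/3, 15/2) = 7.5 servings → $1.88.
sunflower seeds only: max(6/2, 15/7) = 3 servings → $1.35.
carrots + sunflower seeds with both tight: 0.7059 servings and 1.941 servings → $1.05.
The minimum over all feasible corners is $1.05.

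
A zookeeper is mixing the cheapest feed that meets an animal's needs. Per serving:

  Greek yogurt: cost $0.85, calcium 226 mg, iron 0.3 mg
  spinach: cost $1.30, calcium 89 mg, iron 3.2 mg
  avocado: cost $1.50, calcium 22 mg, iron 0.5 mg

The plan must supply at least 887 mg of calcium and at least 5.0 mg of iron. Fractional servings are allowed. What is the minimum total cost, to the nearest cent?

$4.53

Greek yogurt only: max(887/226, 5.0/0.3) = 16.67 servings → $14.17.
spinach only: max(887/89, 5.0/3.2) = 9.966 servings → $12.96.
avocado only: max(887/22, 5.0/0.5) = 40.32 servings → $60.48.
Greek yogurt + spinach with both tight: 3.436 servings and 1.24 servings → $4.53.
Greek yogurt + avocado with both tight: 3.134 servings and 8.119 servings → $14.84.
spinach + avocado with both targets exact would need a negative amount; discard.
So the least-cost plan costs $4.53.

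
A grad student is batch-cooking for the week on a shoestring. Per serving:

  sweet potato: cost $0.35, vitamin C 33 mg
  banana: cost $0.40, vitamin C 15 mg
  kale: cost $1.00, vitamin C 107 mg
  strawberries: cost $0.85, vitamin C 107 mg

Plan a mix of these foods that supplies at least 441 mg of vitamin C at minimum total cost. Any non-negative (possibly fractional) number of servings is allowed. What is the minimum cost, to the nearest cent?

Cost per mg of vitamin C: strawberries $0.0079, kale $0.0093, sweet potato $0.0106, banana $0.0267.
With no serving limits, use only strawberries: 441 mg / 107 mg = 4.121 servings × $0.85 = $3.50.

$3.50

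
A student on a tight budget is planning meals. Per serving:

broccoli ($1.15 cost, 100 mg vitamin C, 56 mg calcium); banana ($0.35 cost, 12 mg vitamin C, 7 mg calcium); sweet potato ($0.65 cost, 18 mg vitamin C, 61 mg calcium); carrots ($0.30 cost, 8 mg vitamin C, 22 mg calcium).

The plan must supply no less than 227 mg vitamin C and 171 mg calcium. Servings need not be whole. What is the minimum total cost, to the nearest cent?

Compare the cost at each extreme point of the feasible region.
broccoli only: max(227/100, 171/56) = 3.054 servings → $3.51.
banana only: max(227/12, 171/7) = 24.43 servings → $8.55.
sweet potato only: max(227/18, 171/61) = 12.61 servings → $8.20.
carrots only: max(227/8, 171/22) = 28.38 servings → $8.51.
broccoli + banana with both targets exact would need a negative amount; discard.
broccoli + sweet potato with both tight: 2.115 servings and 0.8617 servings → $2.99.
broccoli + carrots with both tight: 2.07 servings and 2.505 servings → $3.13.
banana + sweet potato with both tight: 17.77 servings and 0.764 servings → $6.72.
banana + carrots with both tight: 17.43 servings and 2.226 servings → $6.77.
sweet potato + carrots: intersection lies outside the first quadrant.
Cheapest feasible corner: $2.99.

$2.99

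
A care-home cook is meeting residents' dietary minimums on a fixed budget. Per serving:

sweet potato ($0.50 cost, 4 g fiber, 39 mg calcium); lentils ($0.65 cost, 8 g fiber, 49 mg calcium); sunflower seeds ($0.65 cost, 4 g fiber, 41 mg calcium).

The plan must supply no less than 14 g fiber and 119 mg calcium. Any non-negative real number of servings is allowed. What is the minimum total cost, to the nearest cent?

$1.54

For a min-cost LP with two ≥-constraints, a basic feasible solution has at most two positive variables.
sweet potato only: max(14/4, 119/39) = 3.5 servings → $1.75.
lentils only: max(14/8, 119/49) = 2.429 servings → $1.58.
sunflower seeds only: max(14/4, 119/41) = 3.5 servings → $2.27.
sweet potato + lentils with both tight: 2.293 servings and 0.6034 servings → $1.54.
sweet potato + sunflower seeds with both targets exact would need a negative amount; discard.
lentils + sunflower seeds with both tight: 0.7424 servings and 2.015 servings → $1.79.
The minimum over all feasible corners is $1.54.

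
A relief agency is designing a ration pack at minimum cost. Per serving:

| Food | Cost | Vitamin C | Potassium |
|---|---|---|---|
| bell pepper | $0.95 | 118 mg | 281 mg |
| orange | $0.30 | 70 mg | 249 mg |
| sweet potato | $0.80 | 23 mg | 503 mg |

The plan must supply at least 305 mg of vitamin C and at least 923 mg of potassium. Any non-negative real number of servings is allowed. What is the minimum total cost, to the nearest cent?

bell pepper only: max(305/118, 923/281) = 3.285 servings → $3.12.
orange only: max(305/70, 923/249) = 4.357 servings → $1.31.
sweet potato only: max(305/23, 923/503) = 13.26 servings → $10.61.
bell pepper + orange with both tight: 1.167 servings and 2.39 servings → $1.83.
bell pepper + sweet potato with both tight: 2.499 servings and 0.4388 servings → $2.73.
orange + sweet potato with both targets exact would need a negative amount; discard.
Cheapest feasible corner: $1.31.

$1.31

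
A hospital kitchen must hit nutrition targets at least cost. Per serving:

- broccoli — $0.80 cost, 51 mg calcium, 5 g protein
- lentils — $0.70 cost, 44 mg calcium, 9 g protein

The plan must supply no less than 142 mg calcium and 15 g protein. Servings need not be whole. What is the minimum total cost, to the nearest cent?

This is a tiny linear program; its minimum lies at a vertex of the feasible set. List the vertices and price them.
broccoli only: max(142/51, 15/5) = 3 servings → $2.40.
lentils only: max(142/44, 15/9) = 3.227 servings → $2.26.
broccoli + lentils with both tight: 2.586 servings and 0.2301 servings → $2.23.
Cheapest feasible corner: $2.23.

$2.23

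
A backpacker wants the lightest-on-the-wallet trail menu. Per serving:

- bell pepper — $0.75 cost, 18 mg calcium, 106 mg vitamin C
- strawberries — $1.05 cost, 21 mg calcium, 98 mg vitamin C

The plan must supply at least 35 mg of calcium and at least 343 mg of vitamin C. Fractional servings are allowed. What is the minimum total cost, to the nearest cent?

The cheapest plan sits at a corner of the feasible region — with two constraints it uses at most two foods.
bell pepper only: max(35/18, 343/106) = 3.236 servings → $2.43.
strawberries only: max(35/21, 343/98) = 3.5 servings → $3.67.
bell pepper + strawberries: intersection lies outside the first quadrant.
So the least-cost plan costs $2.43.

$2.43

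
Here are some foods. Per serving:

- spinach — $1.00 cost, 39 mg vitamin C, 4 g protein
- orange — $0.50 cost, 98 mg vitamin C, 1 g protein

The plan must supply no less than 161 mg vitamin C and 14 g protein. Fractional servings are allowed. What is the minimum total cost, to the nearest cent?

$3.57

An LP optimum is at a vertex; with two nutrient constraints at most two foods are used. Check each candidate.
spinach only: max(161/39, 14/4) = 4.128 servings → $4.13.
orange only: max(161/98, 14/1) = 14 servings → $7.00.
spinach + orange with both tight: 3.431 servings and 0.2776 servings → $3.57.
The minimum over all feasible corners is $3.57.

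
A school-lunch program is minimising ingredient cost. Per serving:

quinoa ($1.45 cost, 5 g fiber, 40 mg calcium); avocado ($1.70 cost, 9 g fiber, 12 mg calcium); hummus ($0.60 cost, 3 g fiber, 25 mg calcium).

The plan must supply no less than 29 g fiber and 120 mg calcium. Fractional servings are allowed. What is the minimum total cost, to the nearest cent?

$5.61

A basic optimal solution has at most two foods positive. Try each food alone and each pair with both targets met exactly.
quinoa only: max(29/5, 120/40) = 5.8 servings → $8.41.
avocado only: max(29/9, 120/12) = 10 servings → $17.00.
hummus only: max(29/3, 120/25) = 9.667 servings → $5.80.
quinoa + avocado with both tight: 2.44 servings and 1.867 servings → $6.71.
quinoa + hummus with both targets exact would need a negative amount; discard.
avocado + hummus with both tight: 1.931 servings and 3.873 servings → $5.61.
Cheapest feasible corner: $5.61.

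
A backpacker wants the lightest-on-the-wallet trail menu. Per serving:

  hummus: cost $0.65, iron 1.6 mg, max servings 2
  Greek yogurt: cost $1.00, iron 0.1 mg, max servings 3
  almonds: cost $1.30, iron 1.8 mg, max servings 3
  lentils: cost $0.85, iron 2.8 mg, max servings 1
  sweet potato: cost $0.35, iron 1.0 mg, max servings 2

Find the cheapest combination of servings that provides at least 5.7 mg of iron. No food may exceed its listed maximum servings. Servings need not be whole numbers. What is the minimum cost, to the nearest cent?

Cost per mg of iron: lentils $0.3036, sweet potato $0.3500, hummus $0.4062, almonds $0.7222, Greek yogurt $10.0000.
Take 1 serving of lentils: +2.8 mg iron for $0.85 (total $0.85, still need 2.9 mg).
Take 2 servings of sweet potato: +2.0 mg iron for $0.70 (total $1.55, still need 0.9 mg).
Take 0.5625 servings of hummus: +0.9 mg iron for $0.37 (total $1.92, still need 0.0 mg).
Filling from the cheapest source first is optimal under one linear minimum: $1.92.

$1.92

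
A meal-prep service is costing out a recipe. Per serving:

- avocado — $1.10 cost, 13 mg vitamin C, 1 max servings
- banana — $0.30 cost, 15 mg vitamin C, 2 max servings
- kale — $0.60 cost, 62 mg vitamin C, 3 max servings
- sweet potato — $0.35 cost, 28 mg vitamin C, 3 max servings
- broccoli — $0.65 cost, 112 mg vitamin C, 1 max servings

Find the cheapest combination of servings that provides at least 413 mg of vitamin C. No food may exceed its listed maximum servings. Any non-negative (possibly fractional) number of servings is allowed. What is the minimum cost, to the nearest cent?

Cost per mg of vitamin C: broccoli $0.0058, kale $0.0097, sweet potato $0.0125, banana $0.0200, avocado $0.0846.
Take 1 serving of broccoli: +112.0 mg vitamin C for $0.65 (total $0.65, still need 301.0 mg).
Take 3 servings of kale: +186.0 mg vitamin C for $1.80 (total $2.45, still need 115.0 mg).
Take 3 servings of sweet potato: +84.0 mg vitamin C for $1.05 (total $3.50, still need 31.0 mg).
Take 2 servings of banana: +30.0 mg vitamin C for $0.60 (total $4.10, still need 1.0 mg).
Take 0.07692 servings of avocado: +1.0 mg vitamin C for $0.08 (total $4.18, still need 0.0 mg).
Greedy by cheapest-per-mg is optimal for a single linear constraint, so the minimum cost is $4.18.

$4.18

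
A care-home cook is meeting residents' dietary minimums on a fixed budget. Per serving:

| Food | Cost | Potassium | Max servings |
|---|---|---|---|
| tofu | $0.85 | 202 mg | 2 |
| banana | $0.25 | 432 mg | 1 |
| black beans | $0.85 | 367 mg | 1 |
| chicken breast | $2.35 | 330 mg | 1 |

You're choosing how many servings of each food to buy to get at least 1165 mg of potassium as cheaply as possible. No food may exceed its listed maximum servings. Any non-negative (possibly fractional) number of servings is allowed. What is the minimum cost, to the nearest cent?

Cost per mg of potassium: banana $0.0006, black beans $0.0023, tofu $0.0042, chicken breast $0.0071.
Take 1 serving of banana: +432.0 mg potassium for $0.25 (total $0.25, still need 733.0 mg).
Take 1 serving of black beans: +367.0 mg potassium for $0.85 (total $1.10, still need 366.0 mg).
Take 1.812 servings of tofu: +366.0 mg potassium for $1.54 (total $2.64, still need 0.0 mg).
Greedy by cheapest-per-mg is optimal for a single linear constraint, so the minimum cost is $2.64.

$2.64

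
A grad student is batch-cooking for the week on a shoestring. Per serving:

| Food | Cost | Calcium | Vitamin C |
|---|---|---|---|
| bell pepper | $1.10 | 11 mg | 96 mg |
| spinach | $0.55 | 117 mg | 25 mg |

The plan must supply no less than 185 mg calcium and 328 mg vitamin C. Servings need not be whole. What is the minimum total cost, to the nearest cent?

$4.10

Check every corner: each single food scaled to meet both minima, and each pair solved so both constraints bind.
bell pepper only: max(185/11, 328/96) = 16.82 servings → $18.50.
spinach only: max(185/117, 328/25) = 13.12 servings → $7.22.
bell pepper + spinach with both tight: 3.08 servings and 1.292 servings → $4.10.
The minimum over all feasible corners is $4.10.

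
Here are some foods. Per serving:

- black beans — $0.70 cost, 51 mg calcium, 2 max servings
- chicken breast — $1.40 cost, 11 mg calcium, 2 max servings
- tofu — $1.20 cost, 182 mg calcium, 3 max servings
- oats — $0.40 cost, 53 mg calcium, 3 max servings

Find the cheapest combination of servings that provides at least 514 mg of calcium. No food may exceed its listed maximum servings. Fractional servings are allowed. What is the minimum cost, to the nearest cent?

Cost per mg of calcium: tofu $0.0066, oats $0.0075, black beans $0.0137, chicken breast $0.1273.
Take 2.824 servings of tofu: +514.0 mg calcium for $3.39 (total $3.39, still need 0.0 mg).
Greedy by cheapest-per-mg is optimal for a single linear constraint, so the minimum cost is $3.39.

$3.39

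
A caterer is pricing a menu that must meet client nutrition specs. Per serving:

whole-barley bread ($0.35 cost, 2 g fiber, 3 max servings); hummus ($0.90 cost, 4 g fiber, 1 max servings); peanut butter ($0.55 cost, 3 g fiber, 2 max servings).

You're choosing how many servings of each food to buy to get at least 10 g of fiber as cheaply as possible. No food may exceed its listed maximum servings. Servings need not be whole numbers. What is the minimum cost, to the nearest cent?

Cost per g of fiber: whole-barley bread $0.1750, peanut butter $0.1833, hummus $0.2250.
Take 3 servings of whole-barley bread: +6.0 g fiber for $1.05 (total $1.05, still need 4.0 g).
Take 1.333 servings of peanut butter: +4.0 g fiber for $0.73 (total $1.78, still need 0.0 g).
Filling from the cheapest source first is optimal under one linear minimum: $1.78.

$1.78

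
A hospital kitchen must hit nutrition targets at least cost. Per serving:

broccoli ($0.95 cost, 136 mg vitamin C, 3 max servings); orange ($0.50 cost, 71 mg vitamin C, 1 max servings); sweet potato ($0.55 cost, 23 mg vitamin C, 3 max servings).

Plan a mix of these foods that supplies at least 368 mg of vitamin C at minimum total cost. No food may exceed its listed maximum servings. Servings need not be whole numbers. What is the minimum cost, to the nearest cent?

Cost per mg of vitamin C: broccoli $0.0070, orange $0.0070, sweet potato $0.0239.
Take 2.706 servings of broccoli: +368.0 mg vitamin C for $2.57 (total $2.57, still need 0.0 mg).
Filling from the cheapest source first is optimal under one linear minimum: $2.57.

$2.57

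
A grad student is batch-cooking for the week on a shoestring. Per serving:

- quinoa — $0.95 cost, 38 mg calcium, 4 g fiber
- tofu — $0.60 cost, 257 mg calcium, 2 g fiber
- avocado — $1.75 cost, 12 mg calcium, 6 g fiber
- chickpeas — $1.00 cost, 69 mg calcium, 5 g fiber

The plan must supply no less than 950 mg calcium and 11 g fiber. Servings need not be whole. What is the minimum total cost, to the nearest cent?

For a min-cost LP with two ≥-constraints, a basic feasible solution has at most two positive variables.
quinoa only: max(950/38, 11/4) = 25 servings → $23.75.
tofu only: max(950/257, 11/2) = 5.5 servings → $3.30.
avocado only: max(950/12, 11/6) = 79.17 servings → $138.54.
chickpeas only: max(950/69, 11/5) = 13.77 servings → $13.77.
quinoa + tofu with both tight: 0.9737 servings and 3.553 servings → $3.06.
quinoa + avocado: intersection lies outside the first quadrant.
quinoa + chickpeas: the both-tight solution has a negative serving — not a feasible corner.
tofu + avocado with both tight: 3.668 servings and 0.6107 servings → $3.27.
tofu + chickpeas with both tight: 3.48 servings and 0.8082 servings → $2.90.
avocado + chickpeas: intersection lies outside the first quadrant.
So the least-cost plan costs $2.90.

$2.90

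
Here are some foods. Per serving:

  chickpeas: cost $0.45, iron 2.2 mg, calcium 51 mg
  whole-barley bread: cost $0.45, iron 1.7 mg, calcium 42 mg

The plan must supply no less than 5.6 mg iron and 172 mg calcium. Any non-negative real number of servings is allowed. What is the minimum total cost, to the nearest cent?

At the optimum either one food covers both requirements or two foods hit both targets exactly; no other combination can be cheaper.
chickpeas only: max(5.6/2.2, 172/51) = 3.373 servings → $1.52.
whole-barley bread only: max(5.6/1.7, 172/42) = 4.095 servings → $1.84.
chickpeas + whole-barley bread with both targets exact would need a negative amount; discard.
The minimum over all feasible corners is $1.52.

$1.52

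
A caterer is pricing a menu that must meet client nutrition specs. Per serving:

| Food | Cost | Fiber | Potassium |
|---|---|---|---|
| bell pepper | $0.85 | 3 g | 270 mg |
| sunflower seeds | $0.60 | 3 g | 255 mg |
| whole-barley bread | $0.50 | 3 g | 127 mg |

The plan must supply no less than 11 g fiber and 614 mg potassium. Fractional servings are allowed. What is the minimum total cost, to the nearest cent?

$1.95

Check every corner: each single food scaled to meet both minima, and each pair solved so both constraints bind.
bell pepper only: max(11/3, 614/270) = 3.667 servings → $3.12.
sunflower seeds only: max(11/3, 614/255) = 3.667 servings → $2.20.
whole-barley bread only: max(11/3, 614/127) = 4.835 servings → $2.42.
bell pepper + sunflower seeds: the both-tight solution has a negative serving — not a feasible corner.
bell pepper + whole-barley bread with both tight: 1.037 servings and 2.629 servings → $2.20.
sunflower seeds + whole-barley bread with both tight: 1.159 servings and 2.508 servings → $1.95.
The minimum over all feasible corners is $1.95.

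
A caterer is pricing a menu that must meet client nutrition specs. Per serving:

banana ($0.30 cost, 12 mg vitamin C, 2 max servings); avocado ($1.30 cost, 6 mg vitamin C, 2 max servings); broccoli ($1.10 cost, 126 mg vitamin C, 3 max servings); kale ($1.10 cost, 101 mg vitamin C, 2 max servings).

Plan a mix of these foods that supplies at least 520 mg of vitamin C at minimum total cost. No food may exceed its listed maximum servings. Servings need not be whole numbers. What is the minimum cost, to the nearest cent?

Cost per mg of vitamin C: broccoli $0.0087, kale $0.0109, banana $0.0250, avocado $0.2167.
Take 3 servings of broccoli: +378.0 mg vitamin C for $3.30 (total $3.30, still need 142.0 mg).
Take 1.406 servings of kale: +142.0 mg vitamin C for $1.55 (total $4.85, still need 0.0 mg).
Greedy by cheapest-per-mg is optimal for a single linear constraint, so the minimum cost is $4.85.

$4.85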